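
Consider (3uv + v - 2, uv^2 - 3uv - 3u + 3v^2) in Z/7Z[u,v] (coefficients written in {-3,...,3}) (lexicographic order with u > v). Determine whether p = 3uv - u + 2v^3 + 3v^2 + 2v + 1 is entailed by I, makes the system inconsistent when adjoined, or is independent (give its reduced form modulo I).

First compute the reduced Gröbner basis of I by Buchberger's algorithm.
f_1 = 3uv + v - 2, LT = uv.
f_2 = uv^2 - 3uv - 3u + 3v^2, LT = uv^2.

S(f_1,f_2): lcm = uv^2. S = 3uv + 3u + 2v^2 - 3v.
  reduce S modulo (f_1, f_2):
  remainder 3u + 2v^2 + 3v + 2 ≠ 0; add h_3 = 3u + 2v^2 + 3v + 2 to the basis.

S(f_1,h_3): lcm = uv. S = -3v^3 - v^2 + 2v - 3.
  reduce S modulo (f_1, f_2, h_3):
  remainder -3v^3 - v^2 + 2v - 3 ≠ 0; add h_4 = -3v^3 - v^2 + 2v - 3 to the basis.

The other S-polynomials (S(f_2,h_3), S(f_1,h_4), S(f_2,h_4), S(h_3,h_4)) all reduce to 0 modulo the current basis, so we have a Gröbner basis.
Inter-reduce: drop elements whose leading term is divisible by another's, tail-reduce, and make monic.
Reduced Gröbner basis: {u + 3v^2 + v + 3, v^3 - 2v^2 - 3v + 1}.
Label its elements g_1 = u + 3v^2 + v + 3, g_2 = v^3 - 2v^2 - 3v + 1.

Reduce p = 3uv - u + 2v^3 + 3v^2 + 2v + 1 modulo G:
  leading term uv: subtract (3v)·g_1 from 3uv - u + 2v^3 + 3v^2 + 2v + 1 → -u + 1
  leading term u: subtract (-1)·g_1 from -u + 1 → 3v^2 + v - 3
  leading term v^2: no divisor's leading term divides it; move 3v^2 to the remainder.
  leading term v: no divisor's leading term divides it; move v to the remainder.
  leading term 1: no divisor's leading term divides it; move -3 to the remainder.
  normal form = 3v^2 + v - 3.
The normal form is nonzero, so p ∉ I. Since p minus its normal form lies in I, I + (p) = I + (r) where r = 3v^2 + v - 3; decide whether this ideal is the whole ring.
Run Buchberger on G together with r (pairs among the g_i already reduce to 0 since G is a Gröbner basis):
g_1 = u + 3v^2 + v + 3, LT = u.
g_2 = v^3 - 2v^2 - 3v + 1, LT = v^3.
r = 3v^2 + v - 3, LT = v^2.

S(g_2,r): lcm = v^3. S = -2v + 1.
  reduce S modulo (g_1, g_2, r):
  remainder -2v + 1 ≠ 0; add m_4 = -2v + 1 to the basis.

The other S-polynomials (S(g_1,g_2), S(g_1,r), S(g_1,m_4), S(g_2,m_4), S(r,m_4)) all reduce to 0 modulo the current basis, so we have a Gröbner basis.
Inter-reduce: drop elements whose leading term is divisible by another's, tail-reduce, and make monic.
Reduced Gröbner basis: {u - 1, v + 3}.
The reduced Gröbner basis of I + (p) is {u - 1, v + 3} ≠ {1}, a proper ideal, so the enlarged system stays consistent: p is independent of I, with normal form 3v^2 + v - 3.

The remainder on division by a Gröbner basis is unique — it is the normal form.

3uv - u + 2v^3 + 3v^2 + 2v + 1 is independent of I; its normal form modulo I is 3v^2 + v - 3.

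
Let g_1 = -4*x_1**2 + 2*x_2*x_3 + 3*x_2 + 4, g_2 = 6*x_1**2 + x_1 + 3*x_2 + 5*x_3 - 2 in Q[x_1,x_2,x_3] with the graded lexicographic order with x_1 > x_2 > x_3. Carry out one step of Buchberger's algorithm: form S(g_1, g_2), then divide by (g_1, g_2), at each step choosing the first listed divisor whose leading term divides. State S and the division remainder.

lcm(LM(g_1), LM(g_2)) = x_1**2.
S = (lcm/LT(g_1))·g_1 − (lcm/LT(g_2))·g_2 = -1/2*x_2*x_3 - 1/6*x_1 - 5/4*x_2 - 5/6*x_3 - 2/3.
Reduce S modulo (g_1, g_2) in that order:
  leading term x_2*x_3: no divisor's leading term divides it; move -1/2*x_2*x_3 to the remainder.
  leading term x_1: no divisor's leading term divides it; move -1/6*x_1 to the remainder.
  leading term x_2: no divisor's leading term divides it; move -5/4*x_2 to the remainder.
  leading term x_3: no divisor's leading term divides it; move -5/6*x_3 to the remainder.
  leading term 1: no divisor's leading term divides it; move -2/3 to the remainder.
The remainder -1/2*x_2*x_3 - 1/6*x_1 - 5/4*x_2 - 5/6*x_3 - 2/3 is nonzero, so it would be added as the next basis element.

S(g_1, g_2) = -1/2*x_2*x_3 - 1/6*x_1 - 5/4*x_2 - 5/6*x_3 - 2/3; remainder on division = -1/2*x_2*x_3 - 1/6*x_1 - 5/4*x_2 - 5/6*x_3 - 2/3.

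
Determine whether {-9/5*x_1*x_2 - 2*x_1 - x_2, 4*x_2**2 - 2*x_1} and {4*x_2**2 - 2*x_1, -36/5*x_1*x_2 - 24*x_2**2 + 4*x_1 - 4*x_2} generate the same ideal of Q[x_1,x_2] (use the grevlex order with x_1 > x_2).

Since reduced Gröbner bases are canonical representatives of ideals under a given ordering, it suffices to compute and compare them.
Buchberger on the first generating set:
f_1 = -9/5*x_1*x_2 - 2*x_1 - x_2, LT = x_1*x_2.
f_2 = 4*x_2**2 - 2*x_1, LT = x_2**2.

S(f_1,f_2): lcm = x_1*x_2**2. S = 1/2*x_1**2 + 10/9*x_1*x_2 + 5/9*x_2**2.
  leading term x_1**2: no divisor's leading term divides it; move 1/2*x_1**2 to the remainder.
  leading term x_1*x_2: subtract (-50/81)·f_1 from 10/9*x_1*x_2 + 5/9*x_2**2 → 5/9*x_2**2 - 100/81*x_1 - 50/81*x_2
  leading term x_2**2: subtract (5/36)·f_2 from 5/9*x_2**2 - 100/81*x_1 - 50/81*x_2 → -155/162*x_1 - 50/81*x_2
  leading term x_1: no divisor's leading term divides it; move -155/162*x_1 to the remainder.
  leading term x_2: no divisor's leading term divides it; move -50/81*x_2 to the remainder.
  remainder 1/2*x_1**2 - 155/162*x_1 - 50/81*x_2 ≠ 0; add g_3 = 1/2*x_1**2 - 155/162*x_1 - 50/81*x_2 to the basis.

The other S-polynomials (S(f_1,g_3), S(f_2,g_3)) all reduce to 0 modulo the current basis, so we have a Gröbner basis.
Inter-reduce: drop elements whose leading term is divisible by another's, tail-reduce, and make monic.
Reduced Gröbner basis: {x_1**2 - 155/81*x_1 - 100/81*x_2, x_1*x_2 + 10/9*x_1 + 5/9*x_2, x_2**2 - 1/2*x_1}.

Buchberger on the second generating set:
h_1 = 4*x_2**2 - 2*x_1, LT = x_2**2.
h_2 = -36/5*x_1*x_2 - 24*x_2**2 + 4*x_1 - 4*x_2, LT = x_1*x_2.

S(h_1,h_2): lcm = x_1*x_2**2. S = -10/3*x_2**3 - 1/2*x_1**2 + 5/9*x_1*x_2 - 5/9*x_2**2.
  leading term x_2**3: subtract (-5/6*x_2)·h_1 from -10/3*x_2**3 - 1/2*x_1**2 + 5/9*x_1*x_2 - 5/9*x_2**2 → -1/2*x_1**2 - 10/9*x_1*x_2 - 5/9*x_2**2
  leading term x_1**2: no divisor's leading term divides it; move -1/2*x_1**2 to the remainder.
  leading term x_1*x_2: subtract (25/162)·h_2 from -10/9*x_1*x_2 - 5/9*x_2**2 → 85/27*x_2**2 - 50/81*x_1 + 50/81*x_2
  leading term x_2**2: subtract (85/108)·h_1 from 85/27*x_2**2 - 50/81*x_1 + 50/81*x_2 → 155/162*x_1 + 50/81*x_2
  leading term x_1: no divisor's leading term divides it; move 155/162*x_1 to the remainder.
  leading term x_2: no divisor's leading term divides it; move 50/81*x_2 to the remainder.
  remainder -1/2*x_1**2 + 155/162*x_1 + 50/81*x_2 ≠ 0; add k_3 = -1/2*x_1**2 + 155/162*x_1 + 50/81*x_2 to the basis.

The other S-polynomials (S(h_1,k_3), S(h_2,k_3)) all reduce to 0 modulo the current basis, so we have a Gröbner basis.
Inter-reduce: drop elements whose leading term is divisible by another's, tail-reduce, and make monic.
Reduced Gröbner basis: {x_1**2 - 155/81*x_1 - 100/81*x_2, x_1*x_2 + 10/9*x_1 + 5/9*x_2, x_2**2 - 1/2*x_1}.

The two bases agree; hence the ideals are identical.
The choice of monomial ordering does not affect the verdict — as long as both bases are computed under the same ordering, their equality decides ideal equality.

Yes, the ideals are equal.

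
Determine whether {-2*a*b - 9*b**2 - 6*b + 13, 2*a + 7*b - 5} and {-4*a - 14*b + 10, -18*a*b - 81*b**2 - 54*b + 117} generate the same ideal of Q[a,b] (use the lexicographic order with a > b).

Yes, the ideals are equal.

Equality of ideals is decidable: compute both reduced Gröbner bases (unique for the ordering) and check whether they agree.
Buchberger on the first generating set:
f_1 = -2*a*b - 9*b**2 - 6*b + 13, LT = a*b.
f_2 = 2*a + 7*b - 5, LT = a.

S(f_1,f_2): lcm = a*b. S = b**2 + 11/2*b - 13/2.
  leading term b**2: no divisor's leading term divides it; move b**2 to the remainder.
  leading term b: no divisor's leading term divides it; move 11/2*b to the remainder.
  leading term 1: no divisor's leading term divides it; move -13/2 to the remainder.
  remainder b**2 + 11/2*b - 13/2 ≠ 0; add g_3 = b**2 + 11/2*b - 13/2 to the basis.

The other S-polynomials (S(f_1,g_3), S(f_2,g_3)) all reduce to 0 modulo the current basis, so we have a Gröbner basis.
Inter-reduce: drop elements whose leading term is divisible by another's, tail-reduce, and make monic.
Reduced Gröbner basis: {a + 7/2*b - 5/2, b**2 + 11/2*b - 13/2}.

Buchberger on the second generating set:
h_1 = -4*a - 14*b + 10, LT = a.
h_2 = -18*a*b - 81*b**2 - 54*b + 117, LT = a*b.

S(h_1,h_2): lcm = a*b. S = -b**2 - 11/2*b + 13/2.
  leading term b**2: no divisor's leading term divides it; move -b**2 to the remainder.
  leading term b: no divisor's leading term divides it; move -11/2*b to the remainder.
  leading term 1: no divisor's leading term divides it; move 13/2 to the remainder.
  remainder -b**2 - 11/2*b + 13/2 ≠ 0; add k_3 = -b**2 - 11/2*b + 13/2 to the basis.

The other S-polynomials (S(h_1,k_3), S(h_2,k_3)) all reduce to 0 modulo the current basis, so we have a Gröbner basis.
Inter-reduce: drop elements whose leading term is divisible by another's, tail-reduce, and make monic.
Reduced Gröbner basis: {a + 7/2*b - 5/2, b**2 + 11/2*b - 13/2}.

Same reduced basis, so the two generating sets span the same ideal.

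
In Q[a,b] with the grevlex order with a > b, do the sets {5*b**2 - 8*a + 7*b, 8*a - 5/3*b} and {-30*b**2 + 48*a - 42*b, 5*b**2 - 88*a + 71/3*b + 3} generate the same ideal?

Equality of ideals is decidable: compute both reduced Gröbner bases (unique for the ordering) and check whether they agree.
Buchberger on the first generating set:
f_1 = 5*b**2 - 8*a + 7*b, LT = b**2.
f_2 = 8*a - 5/3*b, LT = a.

S(f_1,f_2): leading monomials are coprime, so the S-polynomial reduces to 0 (Buchberger's first criterion).
Every S-polynomial of the final basis reduces to 0, so we have a Gröbner basis.
Inter-reduce: drop elements whose leading term is divisible by another's, tail-reduce, and make monic.
Reduced Gröbner basis: {b**2 + 16/15*b, a - 5/24*b}.

Buchberger on the second generating set:
h_1 = -30*b**2 + 48*a - 42*b, LT = b**2.
h_2 = 5*b**2 - 88*a + 71/3*b + 3, LT = b**2.

S(h_1,h_2): lcm = b**2. S = 16*a - 10/3*b - 3/5.
  leading term a: no divisor's leading term divides it; move 16*a to the remainder.
  leading term b: no divisor's leading term divides it; move -10/3*b to the remainder.
  leading term 1: no divisor's leading term divides it; move -3/5 to the remainder.
  remainder 16*a - 10/3*b - 3/5 ≠ 0; add k_3 = 16*a - 10/3*b - 3/5 to the basis.

S(h_1,k_3): leading monomials are coprime, so the S-polynomial reduces to 0 (Buchberger's first criterion).
S(h_2,k_3): leading monomials are coprime, so the S-polynomial reduces to 0 (Buchberger's first criterion).
Every S-polynomial of the final basis reduces to 0, so we have a Gröbner basis.
Inter-reduce: drop elements whose leading term is divisible by another's, tail-reduce, and make monic.
Reduced Gröbner basis: {b**2 + 16/15*b - 3/50, a - 5/24*b - 3/80}.

These differ, so the ideals are not equal.

No, the ideals differ.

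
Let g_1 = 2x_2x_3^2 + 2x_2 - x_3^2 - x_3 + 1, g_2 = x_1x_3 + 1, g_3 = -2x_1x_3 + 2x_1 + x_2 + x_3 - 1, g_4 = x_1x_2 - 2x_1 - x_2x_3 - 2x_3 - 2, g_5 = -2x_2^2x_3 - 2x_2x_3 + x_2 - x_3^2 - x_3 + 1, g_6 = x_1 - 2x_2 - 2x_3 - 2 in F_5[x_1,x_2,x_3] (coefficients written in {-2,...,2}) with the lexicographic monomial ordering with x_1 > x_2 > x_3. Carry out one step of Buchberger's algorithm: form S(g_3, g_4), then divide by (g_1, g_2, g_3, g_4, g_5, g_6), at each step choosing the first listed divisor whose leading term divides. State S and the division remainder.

S(g_3, g_4) = -x_1x_2 + 2x_1x_3 + 2x_2^2 + x_2x_3^2 + 2x_2x_3 - 2x_2 + 2x_3^2 + 2x_3; remainder on division = 2x_2^2 + x_2x_3 - 2x_2 - x_3 - 1.

lcm(LM(g_3), LM(g_4)) = x_1x_2x_3.
S = (lcm/LT(g_3))·g_3 − (lcm/LT(g_4))·g_4 = -x_1x_2 + 2x_1x_3 + 2x_2^2 + x_2x_3^2 + 2x_2x_3 - 2x_2 + 2x_3^2 + 2x_3.
Reduce S modulo (g_1, g_2, g_3, g_4, g_5, g_6) in that order:
  leading term x_1x_2: subtract (-1)·g_4 from -x_1x_2 + 2x_1x_3 + 2x_2^2 + x_2x_3^2 + 2x_2x_3 - 2x_2 + 2x_3^2 + 2x_3 → 2x_1x_3 - 2x_1 + 2x_2^2 + x_2x_3^2 + x_2x_3 - 2x_2 + 2x_3^2 - 2
  leading term x_1x_3: subtract (2)·g_2 from 2x_1x_3 - 2x_1 + 2x_2^2 + x_2x_3^2 + x_2x_3 - 2x_2 + 2x_3^2 - 2 → -2x_1 + 2x_2^2 + x_2x_3^2 + x_2x_3 - 2x_2 + 2x_3^2 + 1
  leading term x_1: subtract (-2)·g_6 from -2x_1 + 2x_2^2 + x_2x_3^2 + x_2x_3 - 2x_2 + 2x_3^2 + 1 → 2x_2^2 + x_2x_3^2 + x_2x_3 - x_2 + 2x_3^2 + x_3 + 2
  leading term x_2^2: no divisor's leading term divides it; move 2x_2^2 to the remainder.
  leading term x_2x_3^2: subtract (-2)·g_1 from x_2x_3^2 + x_2x_3 - x_2 + 2x_3^2 + x_3 + 2 → x_2x_3 - 2x_2 - x_3 - 1
  leading term x_2x_3: no divisor's leading term divides it; move x_2x_3 to the remainder.
  leading term x_2: no divisor's leading term divides it; move -2x_2 to the remainder.
  leading term x_3: no divisor's leading term divides it; move -x_3 to the remainder.
  leading term 1: no divisor's leading term divides it; move -1 to the remainder.
The remainder 2x_2^2 + x_2x_3 - 2x_2 - x_3 - 1 is nonzero, so it would be added as the next basis element.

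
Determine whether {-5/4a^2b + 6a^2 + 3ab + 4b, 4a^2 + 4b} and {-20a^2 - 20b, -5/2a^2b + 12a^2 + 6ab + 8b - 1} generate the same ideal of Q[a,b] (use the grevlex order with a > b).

No, the ideals differ.

Two ideals are equal iff their reduced Gröbner bases coincide (the reduced basis is unique for a fixed ordering).
Buchberger on the first generating set:
f_1 = -5/4a^2b + 6a^2 + 3ab + 4b, LT = a^2b.
f_2 = 4a^2 + 4b, LT = a^2.

S(f_1,f_2): lcm = a^2b. S = -24/5a^2 - 12/5ab - b^2 - 16/5b.
  leading term a^2: subtract (-6/5)·f_2 from -24/5a^2 - 12/5ab - b^2 - 16/5b → -12/5ab - b^2 + 8/5b
  leading term ab: no divisor's leading term divides it; move -12/5ab to the remainder.
  leading term b^2: no divisor's leading term divides it; move -b^2 to the remainder.
  leading term b: no divisor's leading term divides it; move 8/5b to the remainder.
  remainder -12/5ab - b^2 + 8/5b ≠ 0; add g_3 = -12/5ab - b^2 + 8/5b to the basis.

S(f_1,g_3): lcm = a^2b. S = -5/12ab^2 - 24/5a^2 - 26/15ab - 16/5b.
  leading term ab^2: subtract (25/144b)·g_3 from -5/12ab^2 - 24/5a^2 - 26/15ab - 16/5b → 25/144b^3 - 24/5a^2 - 26/15ab - 5/18b^2 - 16/5b
  leading term b^3: no divisor's leading term divides it; move 25/144b^3 to the remainder.
  leading term a^2: subtract (-6/5)·f_2 from -24/5a^2 - 26/15ab - 5/18b^2 - 16/5b → -26/15ab - 5/18b^2 + 8/5b
  leading term ab: subtract (13/18)·g_3 from -26/15ab - 5/18b^2 + 8/5b → 4/9b^2 + 4/9b
  leading term b^2: no divisor's leading term divides it; move 4/9b^2 to the remainder.
  leading term b: no divisor's leading term divides it; move 4/9b to the remainder.
  remainder 25/144b^3 + 4/9b^2 + 4/9b ≠ 0; add g_4 = 25/144b^3 + 4/9b^2 + 4/9b to the basis.

The other S-polynomials (S(f_2,g_3), S(f_1,g_4), S(f_2,g_4), S(g_3,g_4)) all reduce to 0 modulo the current basis, so we have a Gröbner basis.
Inter-reduce: drop elements whose leading term is divisible by another's, tail-reduce, and make monic.
Reduced Gröbner basis: {b^3 + 64/25b^2 + 64/25b, a^2 + b, ab + 5/12b^2 - 2/3b}.

Buchberger on the second generating set:
h_1 = -20a^2 - 20b, LT = a^2.
h_2 = -5/2a^2b + 12a^2 + 6ab + 8b - 1, LT = a^2b.

S(h_1,h_2): lcm = a^2b. S = 24/5a^2 + 12/5ab + b^2 + 16/5b - 2/5.
  leading term a^2: subtract (-6/25)·h_1 from 24/5a^2 + 12/5ab + b^2 + 16/5b - 2/5 → 12/5ab + b^2 - 8/5b - 2/5
  leading term ab: no divisor's leading term divides it; move 12/5ab to the remainder.
  leading term b^2: no divisor's leading term divides it; move b^2 to the remainder.
  leading term b: no divisor's leading term divides it; move -8/5b to the remainder.
  leading term 1: no divisor's leading term divides it; move -2/5 to the remainder.
  remainder 12/5ab + b^2 - 8/5b - 2/5 ≠ 0; add k_3 = 12/5ab + b^2 - 8/5b - 2/5 to the basis.

S(h_1,k_3): lcm = a^2b. S = -5/12ab^2 + 2/3ab + b^2 + 1/6a.
  leading term ab^2: subtract (-25/144b)·k_3 from -5/12ab^2 + 2/3ab + b^2 + 1/6a → 25/144b^3 + 2/3ab + 13/18b^2 + 1/6a - 5/72b
  leading term b^3: no divisor's leading term divides it; move 25/144b^3 to the remainder.
  leading term ab: subtract (5/18)·k_3 from 2/3ab + 13/18b^2 + 1/6a - 5/72b → 4/9b^2 + 1/6a + 3/8b + 1/9
  leading term b^2: no divisor's leading term divides it; move 4/9b^2 to the remainder.
  leading term a: no divisor's leading term divides it; move 1/6a to the remainder.
  leading term b: no divisor's leading term divides it; move 3/8b to the remainder.
  leading term 1: no divisor's leading term divides it; move 1/9 to the remainder.
  remainder 25/144b^3 + 4/9b^2 + 1/6a + 3/8b + 1/9 ≠ 0; add k_4 = 25/144b^3 + 4/9b^2 + 1/6a + 3/8b + 1/9 to the basis.

The other S-polynomials (S(h_2,k_3), S(h_1,k_4), S(h_2,k_4), S(k_3,k_4)) all reduce to 0 modulo the current basis, so we have a Gröbner basis.
Inter-reduce: drop elements whose leading term is divisible by another's, tail-reduce, and make monic.
Reduced Gröbner basis: {b^3 + 64/25b^2 + 24/25a + 54/25b + 16/25, a^2 + b, ab + 5/12b^2 - 2/3b - 1/6}.

The bases are distinct; the ideals are different.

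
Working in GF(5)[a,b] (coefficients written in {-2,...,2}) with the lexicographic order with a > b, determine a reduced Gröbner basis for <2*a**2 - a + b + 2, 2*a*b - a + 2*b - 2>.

The reduced Gröbner basis is the canonical form of the ideal for this ordering.

f_1 = 2*a**2 - a + b + 2, LT = a**2.
f_2 = 2*a*b - a + 2*b - 2, LT = a*b.

S(f_1,f_2): lcm = a**2*b. S = -2*a**2 + a*b + a - 2*b**2 + b.
  leading term a**2: subtract (-1)·f_1 from -2*a**2 + a*b + a - 2*b**2 + b → a*b - 2*b**2 + 2*b + 2
  leading term a*b: subtract (-2)·f_2 from a*b - 2*b**2 + 2*b + 2 → -2*a - 2*b**2 + b - 2
  leading term a: no divisor's leading term divides it; move -2*a to the remainder.
  leading term b**2: no divisor's leading term divides it; move -2*b**2 to the remainder.
  leading term b: no divisor's leading term divides it; move b to the remainder.
  leading term 1: no divisor's leading term divides it; move -2 to the remainder.
  remainder -2*a - 2*b**2 + b - 2 ≠ 0; add g_3 = -2*a - 2*b**2 + b - 2 to the basis.

S(f_1,g_3): lcm = a**2. S = -a*b**2 - 2*a*b + a - 2*b + 1.
  leading term a*b**2: subtract (2*b)·f_2 from -a*b**2 - 2*a*b + a - 2*b + 1 → a + b**2 + 2*b + 1
  leading term a: subtract (2)·g_3 from a + b**2 + 2*b + 1 → 0
  remainder 0.

S(f_2,g_3): lcm = a*b. S = 2*a - b**3 - 2*b**2 - 1.
  leading term a: subtract (-1)·g_3 from 2*a - b**3 - 2*b**2 - 1 → -b**3 + b**2 + b + 2
  leading term b**3: no divisor's leading term divides it; move -b**3 to the remainder.
  leading term b**2: no divisor's leading term divides it; move b**2 to the remainder.
  leading term b: no divisor's leading term divides it; move b to the remainder.
  leading term 1: no divisor's leading term divides it; move 2 to the remainder.
  remainder -b**3 + b**2 + b + 2 ≠ 0; add g_4 = -b**3 + b**2 + b + 2 to the basis.

S(f_1,g_4): leading monomials are coprime, so the S-polynomial reduces to 0 (Buchberger's first criterion).
S(f_2,g_4): lcm = a*b**3. S = -2*a*b**2 + a*b + 2*a + b**3 - b**2.
  leading term a*b**2: subtract (-b)·f_2 from -2*a*b**2 + a*b + 2*a + b**3 - b**2 → 2*a + b**3 + b**2 - 2*b
  leading term a: subtract (-1)·g_3 from 2*a + b**3 + b**2 - 2*b → b**3 - b**2 - b - 2
  leading term b**3: subtract (-1)·g_4 from b**3 - b**2 - b - 2 → 0
  remainder 0.

S(g_3,g_4): leading monomials are coprime, so the S-polynomial reduces to 0 (Buchberger's first criterion).
Every S-polynomial of the final basis reduces to 0, so we have a Gröbner basis.
Inter-reduce: drop elements whose leading term is divisible by another's, tail-reduce, and make monic.

G = {a + b**2 + 2*b + 1, b**3 - b**2 - b - 2}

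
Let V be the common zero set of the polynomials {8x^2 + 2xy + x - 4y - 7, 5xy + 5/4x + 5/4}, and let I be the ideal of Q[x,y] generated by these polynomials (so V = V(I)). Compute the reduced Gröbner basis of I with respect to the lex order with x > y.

G = {x + 2y^2 + 17/4y + 1, y^3 + 19/8y^2 + 33/32y}

The reduced Gröbner basis is the canonical form of the ideal for this ordering.

f_1 = 8x^2 + 2xy + x - 4y - 7, LT = x^2.
f_2 = 5xy + 5/4x + 5/4, LT = xy.

S(f_1,f_2): lcm = x^2y. S = -1/4x^2 + 1/4xy^2 + 1/8xy - 1/4x - 1/2y^2 - 7/8y.
  reduce S modulo (f_1, f_2):
  remainder -1/4x - 1/2y^2 - 17/16y - 1/4 ≠ 0; add g_3 = -1/4x - 1/2y^2 - 17/16y - 1/4 to the basis.

S(f_2,g_3): lcm = xy. S = 1/4x - 2y^3 - 17/4y^2 - y + 1/4.
  reduce S modulo (f_1, f_2, g_3):
  remainder -2y^3 - 19/4y^2 - 33/16y ≠ 0; add g_4 = -2y^3 - 19/4y^2 - 33/16y to the basis.

The other S-polynomials (S(f_1,g_3), S(f_1,g_4), S(f_2,g_4), S(g_3,g_4)) all reduce to 0 modulo the current basis, so we have a Gröbner basis.
Inter-reduce: drop elements whose leading term is divisible by another's, tail-reduce, and make monic.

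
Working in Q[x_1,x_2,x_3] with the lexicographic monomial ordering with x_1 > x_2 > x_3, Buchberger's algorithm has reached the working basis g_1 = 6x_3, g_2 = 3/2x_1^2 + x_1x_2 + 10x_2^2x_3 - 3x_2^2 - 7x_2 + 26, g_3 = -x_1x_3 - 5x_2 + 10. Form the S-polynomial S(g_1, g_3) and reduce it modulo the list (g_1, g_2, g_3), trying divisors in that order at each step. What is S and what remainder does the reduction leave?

lcm(LM(g_1), LM(g_3)) = x_1x_3.
S = (lcm/LT(g_1))·g_1 − (lcm/LT(g_3))·g_3 = -5x_2 + 10.
Reduce S modulo (g_1, g_2, g_3) in that order:
  leading term x_2: no divisor's leading term divides it; move -5x_2 to the remainder.
  leading term 1: no divisor's leading term divides it; move 10 to the remainder.
The remainder -5x_2 + 10 is nonzero, so it would be added as the next basis element.

S(g_1, g_3) = -5x_2 + 10; remainder on division = -5x_2 + 10.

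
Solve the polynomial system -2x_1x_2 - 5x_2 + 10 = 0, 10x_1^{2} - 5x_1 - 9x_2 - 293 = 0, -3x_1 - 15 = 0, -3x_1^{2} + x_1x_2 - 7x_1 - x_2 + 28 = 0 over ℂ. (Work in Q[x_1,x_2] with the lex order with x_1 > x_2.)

Compute a lex Gröbner basis by Buchberger's algorithm.
f_1 = -2x_1x_2 - 5x_2 + 10, LT = x_1x_2.
f_2 = 10x_1^{2} - 5x_1 - 9x_2 - 293, LT = x_1^{2}.
f_3 = -3x_1 - 15, LT = x_1.
f_4 = -3x_1^{2} + x_1x_2 - 7x_1 - x_2 + 28, LT = x_1^{2}.

S(f_1,f_2): lcm = x_1^{2}x_2. S = 3x_1x_2 - 5x_1 + \tfrac{9}{10}x_2^{2} + \tfrac{293}{10}x_2.
  leading term x_1x_2: subtract (-\tfrac{3}{2})·f_1 from 3x_1x_2 - 5x_1 + \tfrac{9}{10}x_2^{2} + \tfrac{293}{10}x_2 → -5x_1 + \tfrac{9}{10}x_2^{2} + \tfrac{109}{5}x_2 + 15
  leading term x_1: subtract (\tfrac{5}{3})·f_3 from -5x_1 + \tfrac{9}{10}x_2^{2} + \tfrac{109}{5}x_2 + 15 → \tfrac{9}{10}x_2^{2} + \tfrac{109}{5}x_2 + 40
  leading term x_2^{2}: no divisor's leading term divides it; move \tfrac{9}{10}x_2^{2} to the remainder.
  leading term x_2: no divisor's leading term divides it; move \tfrac{109}{5}x_2 to the remainder.
  leading term 1: no divisor's leading term divides it; move 40 to the remainder.
  remainder \tfrac{9}{10}x_2^{2} + \tfrac{109}{5}x_2 + 40 ≠ 0; add h_5 = \tfrac{9}{10}x_2^{2} + \tfrac{109}{5}x_2 + 40 to the basis.

S(f_1,f_3): lcm = x_1x_2. S = -\tfrac{5}{2}x_2 - 5.
  leading term x_2: no divisor's leading term divides it; move -\tfrac{5}{2}x_2 to the remainder.
  leading term 1: no divisor's leading term divides it; move -5 to the remainder.
  remainder -\tfrac{5}{2}x_2 - 5 ≠ 0; add h_6 = -\tfrac{5}{2}x_2 - 5 to the basis.

S(f_1,f_4): lcm = x_1^{2}x_2. S = \tfrac{1}{3}x_1x_2^{2} + \tfrac{1}{6}x_1x_2 - 5x_1 - \tfrac{1}{3}x_2^{2} + \tfrac{28}{3}x_2.
  leading term x_1x_2^{2}: subtract (-\tfrac{1}{6}x_2)·f_1 from \tfrac{1}{3}x_1x_2^{2} + \tfrac{1}{6}x_1x_2 - 5x_1 - \tfrac{1}{3}x_2^{2} + \tfrac{28}{3}x_2 → \tfrac{1}{6}x_1x_2 - 5x_1 - \tfrac{7}{6}x_2^{2} + 11x_2
  leading term x_1x_2: subtract (-\tfrac{1}{12})·f_1 from \tfrac{1}{6}x_1x_2 - 5x_1 - \tfrac{7}{6}x_2^{2} + 11x_2 → -5x_1 - \tfrac{7}{6}x_2^{2} + \tfrac{127}{12}x_2 + \tfrac{5}{6}
  leading term x_1: subtract (\tfrac{5}{3})·f_3 from -5x_1 - \tfrac{7}{6}x_2^{2} + \tfrac{127}{12}x_2 + \tfrac{5}{6} → -\tfrac{7}{6}x_2^{2} + \tfrac{127}{12}x_2 + \tfrac{155}{6}
  leading term x_2^{2}: subtract (-\tfrac{35}{27})·h_5 from -\tfrac{7}{6}x_2^{2} + \tfrac{127}{12}x_2 + \tfrac{155}{6} → \tfrac{4195}{108}x_2 + \tfrac{4195}{54}
  leading term x_2: subtract (-\tfrac{839}{54})·h_6 from \tfrac{4195}{108}x_2 + \tfrac{4195}{54} → 0
  remainder 0.

S(f_2,f_3): lcm = x_1^{2}. S = -\tfrac{11}{2}x_1 - \tfrac{9}{10}x_2 - \tfrac{293}{10}.
  leading term x_1: subtract (\tfrac{11}{6})·f_3 from -\tfrac{11}{2}x_1 - \tfrac{9}{10}x_2 - \tfrac{293}{10} → -\tfrac{9}{10}x_2 - \tfrac{9}{5}
  leading term x_2: subtract (\tfrac{9}{25})·h_6 from -\tfrac{9}{10}x_2 - \tfrac{9}{5} → 0
  remainder 0.

S(f_2,f_4): lcm = x_1^{2}. S = \tfrac{1}{3}x_1x_2 - \tfrac{17}{6}x_1 - \tfrac{37}{30}x_2 - \tfrac{599}{30}.
  leading term x_1x_2: subtract (-\tfrac{1}{6})·f_1 from \tfrac{1}{3}x_1x_2 - \tfrac{17}{6}x_1 - \tfrac{37}{30}x_2 - \tfrac{599}{30} → -\tfrac{17}{6}x_1 - \tfrac{31}{15}x_2 - \tfrac{183}{10}
  leading term x_1: subtract (\tfrac{17}{18})·f_3 from -\tfrac{17}{6}x_1 - \tfrac{31}{15}x_2 - \tfrac{183}{10} → -\tfrac{31}{15}x_2 - \tfrac{62}{15}
  leading term x_2: subtract (\tfrac{62}{75})·h_6 from -\tfrac{31}{15}x_2 - \tfrac{62}{15} → 0
  remainder 0.

S(f_3,f_4): lcm = x_1^{2}. S = \tfrac{1}{3}x_1x_2 + \tfrac{8}{3}x_1 - \tfrac{1}{3}x_2 + \tfrac{28}{3}.
  leading term x_1x_2: subtract (-\tfrac{1}{6})·f_1 from \tfrac{1}{3}x_1x_2 + \tfrac{8}{3}x_1 - \tfrac{1}{3}x_2 + \tfrac{28}{3} → \tfrac{8}{3}x_1 - \tfrac{7}{6}x_2 + 11
  leading term x_1: subtract (-\tfrac{8}{9})·f_3 from \tfrac{8}{3}x_1 - \tfrac{7}{6}x_2 + 11 → -\tfrac{7}{6}x_2 - \tfrac{7}{3}
  leading term x_2: subtract (\tfrac{7}{15})·h_6 from -\tfrac{7}{6}x_2 - \tfrac{7}{3} → 0
  remainder 0.

S(f_1,h_5): lcm = x_1x_2^{2}. S = -\tfrac{218}{9}x_1x_2 - \tfrac{400}{9}x_1 + \tfrac{5}{2}x_2^{2} - 5x_2.
  leading term x_1x_2: subtract (\tfrac{109}{9})·f_1 from -\tfrac{218}{9}x_1x_2 - \tfrac{400}{9}x_1 + \tfrac{5}{2}x_2^{2} - 5x_2 → -\tfrac{400}{9}x_1 + \tfrac{5}{2}x_2^{2} + \tfrac{500}{9}x_2 - \tfrac{1090}{9}
  leading term x_1: subtract (\tfrac{400}{27})·f_3 from -\tfrac{400}{9}x_1 + \tfrac{5}{2}x_2^{2} + \tfrac{500}{9}x_2 - \tfrac{1090}{9} → \tfrac{5}{2}x_2^{2} + \tfrac{500}{9}x_2 + \tfrac{910}{9}
  leading term x_2^{2}: subtract (\tfrac{25}{9})·h_5 from \tfrac{5}{2}x_2^{2} + \tfrac{500}{9}x_2 + \tfrac{910}{9} → -5x_2 - 10
  leading term x_2: subtract (2)·h_6 from -5x_2 - 10 → 0
  remainder 0.

S(f_2,h_5): leading monomials are coprime, so the S-polynomial reduces to 0 (Buchberger's first criterion).
S(f_3,h_5): leading monomials are coprime, so the S-polynomial reduces to 0 (Buchberger's first criterion).
S(f_4,h_5): leading monomials are coprime, so the S-polynomial reduces to 0 (Buchberger's first criterion).
S(f_1,h_6): lcm = x_1x_2. S = -2x_1 + \tfrac{5}{2}x_2 - 5.
  leading term x_1: subtract (\tfrac{2}{3})·f_3 from -2x_1 + \tfrac{5}{2}x_2 - 5 → \tfrac{5}{2}x_2 + 5
  leading term x_2: subtract (-1)·h_6 from \tfrac{5}{2}x_2 + 5 → 0
  remainder 0.

S(f_2,h_6): leading monomials are coprime, so the S-polynomial reduces to 0 (Buchberger's first criterion).
S(f_3,h_6): leading monomials are coprime, so the S-polynomial reduces to 0 (Buchberger's first criterion).
S(f_4,h_6): leading monomials are coprime, so the S-polynomial reduces to 0 (Buchberger's first criterion).
S(h_5,h_6): lcm = x_2^{2}. S = \tfrac{200}{9}x_2 + \tfrac{400}{9}.
  leading term x_2: subtract (-\tfrac{80}{9})·h_6 from \tfrac{200}{9}x_2 + \tfrac{400}{9} → 0
  remainder 0.

Every S-polynomial of the final basis reduces to 0, so we have a Gröbner basis.
Inter-reduce: drop elements whose leading term is divisible by another's, tail-reduce, and make monic.
Reduced Gröbner basis: {x_1 + 5, x_2 + 2}.

From the last basis element, x_2 + 2 = 0, so x_2 takes values in {-2}. Each choice, substituted upward through the basis, yields the corresponding point(s) of the solution set.
  x_2 = -2: the earlier basis element becomes x_1 + 5 = 0, giving x_1 = -5 — point (-5, -2).
Check: every point annihilates each of the original generators.

{(-5, -2)}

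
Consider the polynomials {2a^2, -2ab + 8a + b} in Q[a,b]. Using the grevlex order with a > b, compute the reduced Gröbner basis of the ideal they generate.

G = {b^2, a + 1/8b}

f_1 = 2a^2, LT = a^2.
f_2 = -2ab + 8a + b, LT = ab.

S(f_1,f_2): lcm = a^2b. S = 4a^2 + 1/2ab.
  leading term a^2: subtract (2)·f_1 from 4a^2 + 1/2ab → 1/2ab
  leading term ab: subtract (-1/4)·f_2 from 1/2ab → 2a + 1/4b
  leading term a: no divisor's leading term divides it; move 2a to the remainder.
  leading term b: no divisor's leading term divides it; move 1/4b to the remainder.
  remainder 2a + 1/4b ≠ 0; add g_3 = 2a + 1/4b to the basis.

S(f_1,g_3): lcm = a^2. S = -1/8ab.
  leading term ab: subtract (1/16)·f_2 from -1/8ab → -1/2a - 1/16b
  leading term a: subtract (-1/4)·g_3 from -1/2a - 1/16b → 0
  remainder 0.

S(f_2,g_3): lcm = ab. S = -1/8b^2 - 4a - 1/2b.
  leading term b^2: no divisor's leading term divides it; move -1/8b^2 to the remainder.
  leading term a: subtract (-2)·g_3 from -4a - 1/2b → 0
  remainder -1/8b^2 ≠ 0; add g_4 = -1/8b^2 to the basis.

S(f_1,g_4): leading monomials are coprime, so the S-polynomial reduces to 0 (Buchberger's first criterion).
S(f_2,g_4): lcm = ab^2. S = -4ab - 1/2b^2.
  leading term ab: subtract (2)·f_2 from -4ab - 1/2b^2 → -1/2b^2 - 16a - 2b
  leading term b^2: subtract (4)·g_4 from -1/2b^2 - 16a - 2b → -16a - 2b
  leading term a: subtract (-8)·g_3 from -16a - 2b → 0
  remainder 0.

S(g_3,g_4): leading monomials are coprime, so the S-polynomial reduces to 0 (Buchberger's first criterion).
Every S-polynomial of the final basis reduces to 0, so we have a Gröbner basis.
Inter-reduce: drop elements whose leading term is divisible by another's, tail-reduce, and make monic.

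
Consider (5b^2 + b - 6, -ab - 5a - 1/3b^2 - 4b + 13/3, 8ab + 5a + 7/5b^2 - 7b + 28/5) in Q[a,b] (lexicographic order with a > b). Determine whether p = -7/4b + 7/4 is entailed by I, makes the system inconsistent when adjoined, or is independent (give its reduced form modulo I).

First compute the reduced Gröbner basis of I by Buchberger's algorithm.
f_1 = 5b^2 + b - 6, LT = b^2.
f_2 = -ab - 5a - 1/3b^2 - 4b + 13/3, LT = ab.
f_3 = 8ab + 5a + 7/5b^2 - 7b + 28/5, LT = ab.

S(f_1,f_2): lcm = ab^2. S = -24/5ab - 6/5a - 1/3b^3 - 4b^2 + 13/3b.
  leading term ab: subtract (24/5)·f_2 from -24/5ab - 6/5a - 1/3b^3 - 4b^2 + 13/3b → 114/5a - 1/3b^3 - 12/5b^2 + 353/15b - 104/5
  leading term a: no divisor's leading term divides it; move 114/5a to the remainder.
  leading term b^3: subtract (-1/15b)·f_1 from -1/3b^3 - 12/5b^2 + 353/15b - 104/5 → -7/3b^2 + 347/15b - 104/5
  leading term b^2: subtract (-7/15)·f_1 from -7/3b^2 + 347/15b - 104/5 → 118/5b - 118/5
  leading term b: no divisor's leading term divides it; move 118/5b to the remainder.
  leading term 1: no divisor's leading term divides it; move -118/5 to the remainder.
  remainder 114/5a + 118/5b - 118/5 ≠ 0; add h_4 = 114/5a + 118/5b - 118/5 to the basis.

S(f_1,f_3): lcm = ab^2. S = -17/40ab - 6/5a - 7/40b^3 + 7/8b^2 - 7/10b.
  leading term ab: subtract (17/40)·f_2 from -17/40ab - 6/5a - 7/40b^3 + 7/8b^2 - 7/10b → 37/40a - 7/40b^3 + 61/60b^2 + b - 221/120
  leading term a: subtract (37/912)·h_4 from 37/40a - 7/40b^3 + 61/60b^2 + b - 221/120 → -7/40b^3 + 61/60b^2 + 97/2280b - 84/95
  leading term b^3: subtract (-7/200b)·f_1 from -7/40b^3 + 61/60b^2 + 97/2280b - 84/95 → 631/600b^2 - 1909/11400b - 84/95
  leading term b^2: subtract (631/3000)·f_1 from 631/600b^2 - 1909/11400b - 84/95 → -3589/9500b + 3589/9500
  leading term b: no divisor's leading term divides it; move -3589/9500b to the remainder.
  leading term 1: no divisor's leading term divides it; move 3589/9500 to the remainder.
  remainder -3589/9500b + 3589/9500 ≠ 0; add h_5 = -3589/9500b + 3589/9500 to the basis.

S(f_2,f_3): lcm = ab. S = 35/8a + 19/120b^2 + 39/8b - 151/30.
  leading term a: subtract (175/912)·h_4 from 35/8a + 19/120b^2 + 39/8b - 151/30 → 19/120b^2 + 79/228b - 1151/2280
  leading term b^2: subtract (19/600)·f_1 from 19/120b^2 + 79/228b - 1151/2280 → 3589/11400b - 3589/11400
  leading term b: subtract (-5/6)·h_5 from 3589/11400b - 3589/11400 → 0
  remainder 0.

S(f_1,h_4): leading monomials are coprime, so the S-polynomial reduces to 0 (Buchberger's first criterion).
S(f_2,h_4): lcm = ab. S = 5a - 40/57b^2 + 287/57b - 13/3.
  leading term a: subtract (25/114)·h_4 from 5a - 40/57b^2 + 287/57b - 13/3 → -40/57b^2 - 8/57b + 16/19
  leading term b^2: subtract (-8/57)·f_1 from -40/57b^2 - 8/57b + 16/19 → 0
  remainder 0.

S(f_3,h_4): lcm = ab. S = 5/8a - 1961/2280b^2 + 73/456b + 7/10.
  leading term a: subtract (25/912)·h_4 from 5/8a - 1961/2280b^2 + 73/456b + 7/10 → -1961/2280b^2 - 37/76b + 3071/2280
  leading term b^2: subtract (-1961/11400)·f_1 from -1961/2280b^2 - 37/76b + 3071/2280 → -3589/11400b + 3589/11400
  leading term b: subtract (5/6)·h_5 from -3589/11400b + 3589/11400 → 0
  remainder 0.

S(f_1,h_5): lcm = b^2. S = 6/5b - 6/5.
  leading term b: subtract (-11400/3589)·h_5 from 6/5b - 6/5 → 0
  remainder 0.

S(f_2,h_5): lcm = ab. S = 6a + 1/3b^2 + 4b - 13/3.
  leading term a: subtract (5/19)·h_4 from 6a + 1/3b^2 + 4b - 13/3 → 1/3b^2 - 42/19b + 107/57
  leading term b^2: subtract (1/15)·f_1 from 1/3b^2 - 42/19b + 107/57 → -649/285b + 649/285
  leading term b: subtract (64900/10767)·h_5 from -649/285b + 649/285 → 0
  remainder 0.

S(f_3,h_5): lcm = ab. S = 13/8a + 7/40b^2 - 7/8b + 7/10.
  leading term a: subtract (65/912)·h_4 from 13/8a + 7/40b^2 - 7/8b + 7/10 → 7/40b^2 - 583/228b + 5431/2280
  leading term b^2: subtract (7/200)·f_1 from 7/40b^2 - 583/228b + 5431/2280 → -29549/11400b + 29549/11400
  leading term b: subtract (147745/21534)·h_5 from -29549/11400b + 29549/11400 → 0
  remainder 0.

S(h_4,h_5): leading monomials are coprime, so the S-polynomial reduces to 0 (Buchberger's first criterion).
Every S-polynomial of the final basis reduces to 0, so we have a Gröbner basis.
Inter-reduce: drop elements whose leading term is divisible by another's, tail-reduce, and make monic.
Reduced Gröbner basis: {a, b - 1}.
Label its elements g_1 = a, g_2 = b - 1.

Reduce p = -7/4b + 7/4 modulo G:
  leading term b: subtract (-7/4)·g_2 from -7/4b + 7/4 → 0
  normal form = 0.
Since the normal form is 0, p ∈ I.

-7/4b + 7/4 lies in I (it reduces to 0).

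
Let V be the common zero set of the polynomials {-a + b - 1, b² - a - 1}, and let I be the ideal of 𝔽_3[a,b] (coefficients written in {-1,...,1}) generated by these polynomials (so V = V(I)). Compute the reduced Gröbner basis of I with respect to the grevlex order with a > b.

G = {b² - b, a - b + 1}

f_1 = -a + b - 1, LT = a.
f_2 = b² - a - 1, LT = b².

The S-polynomials (S(f_1,f_2)) all reduce to 0 modulo the current basis, so we have a Gröbner basis.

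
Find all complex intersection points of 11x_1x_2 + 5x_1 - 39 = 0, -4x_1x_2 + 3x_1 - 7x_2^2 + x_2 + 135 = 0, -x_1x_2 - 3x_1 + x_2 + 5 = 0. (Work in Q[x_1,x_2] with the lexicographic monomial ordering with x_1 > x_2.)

Compute a lex Gröbner basis by Buchberger's algorithm.
f_1 = 11x_1x_2 + 5x_1 - 39, LT = x_1x_2.
f_2 = -4x_1x_2 + 3x_1 - 7x_2^2 + x_2 + 135, LT = x_1x_2.
f_3 = -x_1x_2 - 3x_1 + x_2 + 5, LT = x_1x_2.

S(f_1,f_2): lcm = x_1x_2. S = 53/44x_1 - 7/4x_2^2 + 1/4x_2 + 1329/44.
  reduce S modulo (f_1, f_2, f_3):
  remainder 53/44x_1 - 7/4x_2^2 + 1/4x_2 + 1329/44 ≠ 0; add h_4 = 53/44x_1 - 7/4x_2^2 + 1/4x_2 + 1329/44 to the basis.

S(f_1,f_3): lcm = x_1x_2. S = -28/11x_1 + x_2 + 16/11.
  reduce S modulo (f_1, f_2, f_3, h_4):
  remainder -196/53x_2^2 + 81/53x_2 + 3460/53 ≠ 0; add h_5 = -196/53x_2^2 + 81/53x_2 + 3460/53 to the basis.

S(f_1,h_4): lcm = x_1x_2. S = 5/11x_1 + 77/53x_2^3 - 11/53x_2^2 - 1329/53x_2 - 39/11.
  reduce S modulo (f_1, f_2, f_3, h_4, h_5):
  remainder 5007/5488x_2 + 5007/1372 ≠ 0; add h_6 = 5007/5488x_2 + 5007/1372 to the basis.

The other S-polynomials (S(f_2,f_3), S(f_2,h_4), S(f_3,h_4), S(f_1,h_5), S(f_2,h_5), S(f_3,h_5), S(h_4,h_5), S(f_1,h_6), S(f_2,h_6), S(f_3,h_6), S(h_4,h_6), S(h_5,h_6)) all reduce to 0 modulo the current basis, so we have a Gröbner basis.
Inter-reduce: drop elements whose leading term is divisible by another's, tail-reduce, and make monic.
Reduced Gröbner basis: {x_1 + 1, x_2 + 4}.

A lex Gröbner basis eliminates variables successively. Here x_2 + 4 depends only on x_2, with roots {-4}; lifting each root through the earlier basis elements recovers the full solutions.
  x_2 = -4: the earlier basis element becomes x_1 + 1 = 0, giving x_1 = -1 — point (-1, -4).

{(-1, -4)}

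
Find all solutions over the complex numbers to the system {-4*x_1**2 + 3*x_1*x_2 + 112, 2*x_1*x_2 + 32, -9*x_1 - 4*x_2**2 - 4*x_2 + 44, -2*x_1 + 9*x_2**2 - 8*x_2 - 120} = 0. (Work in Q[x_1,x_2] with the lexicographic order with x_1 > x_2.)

Compute a lex Gröbner basis by Buchberger's algorithm.
f_1 = -4*x_1**2 + 3*x_1*x_2 + 112, LT = x_1**2.
f_2 = 2*x_1*x_2 + 32, LT = x_1*x_2.
f_3 = -9*x_1 - 4*x_2**2 - 4*x_2 + 44, LT = x_1.
f_4 = -2*x_1 + 9*x_2**2 - 8*x_2 - 120, LT = x_1.

S(f_1,f_2): lcm = x_1**2*x_2. S = -3/4*x_1*x_2**2 - 16*x_1 - 28*x_2.
  leading term x_1*x_2**2: subtract (-3/8*x_2)·f_2 from -3/4*x_1*x_2**2 - 16*x_1 - 28*x_2 → -16*x_1 - 16*x_2
  leading term x_1: subtract (16/9)·f_3 from -16*x_1 - 16*x_2 → 64/9*x_2**2 - 80/9*x_2 - 704/9
  leading term x_2**2: no divisor's leading term divides it; move 64/9*x_2**2 to the remainder.
  leading term x_2: no divisor's leading term divides it; move -80/9*x_2 to the remainder.
  leading term 1: no divisor's leading term divides it; move -704/9 to the remainder.
  remainder 64/9*x_2**2 - 80/9*x_2 - 704/9 ≠ 0; add h_5 = 64/9*x_2**2 - 80/9*x_2 - 704/9 to the basis.

S(f_1,f_3): lcm = x_1**2. S = -4/9*x_1*x_2**2 - 43/36*x_1*x_2 + 44/9*x_1 - 28.
  leading term x_1*x_2**2: subtract (-2/9*x_2)·f_2 from -4/9*x_1*x_2**2 - 43/36*x_1*x_2 + 44/9*x_1 - 28 → -43/36*x_1*x_2 + 44/9*x_1 + 64/9*x_2 - 28
  leading term x_1*x_2: subtract (-43/72)·f_2 from -43/36*x_1*x_2 + 44/9*x_1 + 64/9*x_2 - 28 → 44/9*x_1 + 64/9*x_2 - 80/9
  leading term x_1: subtract (-44/81)·f_3 from 44/9*x_1 + 64/9*x_2 - 80/9 → -176/81*x_2**2 + 400/81*x_2 + 1216/81
  leading term x_2**2: subtract (-11/36)·h_5 from -176/81*x_2**2 + 400/81*x_2 + 1216/81 → 20/9*x_2 - 80/9
  leading term x_2: no divisor's leading term divides it; move 20/9*x_2 to the remainder.
  leading term 1: no divisor's leading term divides it; move -80/9 to the remainder.
  remainder 20/9*x_2 - 80/9 ≠ 0; add h_6 = 20/9*x_2 - 80/9 to the basis.

The other S-polynomials (S(f_1,f_4), S(f_2,f_3), S(f_2,f_4), S(f_3,f_4), S(f_1,h_5), S(f_2,h_5), S(f_3,h_5), S(f_4,h_5), S(f_1,h_6), S(f_2,h_6), S(f_3,h_6), S(f_4,h_6), S(h_5,h_6)) all reduce to 0 modulo the current basis, so we have a Gröbner basis.
Inter-reduce: drop elements whose leading term is divisible by another's, tail-reduce, and make monic.
Reduced Gröbner basis: {x_1 + 4, x_2 - 4}.

Since the basis is lex-ordered, x_2 - 4 is univariate in x_2. Its roots are {4}. Back-substituting each root into the other basis elements fixes the other coordinates.
  x_2 = 4: the earlier basis element becomes x_1 + 4 = 0, giving x_1 = -4 — point (-4, 4).
Substituting each solution back into the original system confirms all equations vanish.
Zero-dimensionality of the ideal guarantees finitely many solutions over ℂ.

{(-4, 4)}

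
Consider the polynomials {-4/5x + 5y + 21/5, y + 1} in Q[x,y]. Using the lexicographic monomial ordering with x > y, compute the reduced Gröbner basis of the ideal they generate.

G = {x + 1, y + 1}

f_1 = -4/5x + 5y + 21/5, LT = x.
f_2 = y + 1, LT = y.

The S-polynomials (S(f_1,f_2)) all reduce to 0 modulo the current basis, so we have a Gröbner basis.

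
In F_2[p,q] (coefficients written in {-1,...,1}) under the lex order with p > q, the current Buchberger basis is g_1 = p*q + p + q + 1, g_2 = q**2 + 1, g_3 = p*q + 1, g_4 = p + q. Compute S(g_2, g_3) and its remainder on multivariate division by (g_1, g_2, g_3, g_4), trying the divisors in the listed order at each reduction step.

lcm(LM(g_2), LM(g_3)) = p*q**2.
S = (lcm/LT(g_2))·g_2 − (lcm/LT(g_3))·g_3 = p + q.
Reduce S modulo (g_1, g_2, g_3, g_4) in that order:
  leading term p: subtract (1)·g_4 from p + q → 0
The remainder is 0, so this S-polynomial contributes no new basis element.

S(g_2, g_3) = p + q; remainder on division = 0.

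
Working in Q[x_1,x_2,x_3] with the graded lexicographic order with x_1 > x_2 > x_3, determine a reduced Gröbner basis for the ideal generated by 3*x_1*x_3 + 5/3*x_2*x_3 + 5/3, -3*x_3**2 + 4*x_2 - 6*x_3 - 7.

f_1 = 3*x_1*x_3 + 5/3*x_2*x_3 + 5/3, LT = x_1*x_3.
f_2 = -3*x_3**2 + 4*x_2 - 6*x_3 - 7, LT = x_3**2.

S(f_1,f_2): lcm = x_1*x_3**2. S = 5/9*x_2*x_3**2 + 4/3*x_1*x_2 - 2*x_1*x_3 - 7/3*x_1 + 5/9*x_3.
  leading term x_2*x_3**2: subtract (-5/27*x_2)·f_2 from 5/9*x_2*x_3**2 + 4/3*x_1*x_2 - 2*x_1*x_3 - 7/3*x_1 + 5/9*x_3 → 4/3*x_1*x_2 - 2*x_1*x_3 + 20/27*x_2**2 - 10/9*x_2*x_3 - 7/3*x_1 - 35/27*x_2 + 5/9*x_3
  leading term x_1*x_2: no divisor's leading term divides it; move 4/3*x_1*x_2 to the remainder.
  leading term x_1*x_3: subtract (-2/3)·f_1 from -2*x_1*x_3 + 20/27*x_2**2 - 10/9*x_2*x_3 - 7/3*x_1 - 35/27*x_2 + 5/9*x_3 → 20/27*x_2**2 - 7/3*x_1 - 35/27*x_2 + 5/9*x_3 + 10/9
  leading term x_2**2: no divisor's leading term divides it; move 20/27*x_2**2 to the remainder.
  leading term x_1: no divisor's leading term divides it; move -7/3*x_1 to the remainder.
  leading term x_2: no divisor's leading term divides it; move -35/27*x_2 to the remainder.
  leading term x_3: no divisor's leading term divides it; move 5/9*x_3 to the remainder.
  leading term 1: no divisor's leading term divides it; move 10/9 to the remainder.
  remainder 4/3*x_1*x_2 + 20/27*x_2**2 - 7/3*x_1 - 35/27*x_2 + 5/9*x_3 + 10/9 ≠ 0; add g_3 = 4/3*x_1*x_2 + 20/27*x_2**2 - 7/3*x_1 - 35/27*x_2 + 5/9*x_3 + 10/9 to the basis.

S(f_1,g_3): lcm = x_1*x_2*x_3. S = 7/4*x_1*x_3 + 35/36*x_2*x_3 - 5/12*x_3**2 + 5/9*x_2 - 5/6*x_3.
  leading term x_1*x_3: subtract (7/12)·f_1 from 7/4*x_1*x_3 + 35/36*x_2*x_3 - 5/12*x_3**2 + 5/9*x_2 - 5/6*x_3 → -5/12*x_3**2 + 5/9*x_2 - 5/6*x_3 - 35/36
  leading term x_3**2: subtract (5/36)·f_2 from -5/12*x_3**2 + 5/9*x_2 - 5/6*x_3 - 35/36 → 0
  remainder 0.

S(f_2,g_3): leading monomials are coprime, so the S-polynomial reduces to 0 (Buchberger's first criterion).
Every S-polynomial of the final basis reduces to 0, so we have a Gröbner basis.

G = {x_1*x_2 + 5/9*x_2**2 - 7/4*x_1 - 35/36*x_2 + 5/12*x_3 + 5/6, x_1*x_3 + 5/9*x_2*x_3 + 5/9, x_3**2 - 4/3*x_2 + 2*x_3 + 7/3}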